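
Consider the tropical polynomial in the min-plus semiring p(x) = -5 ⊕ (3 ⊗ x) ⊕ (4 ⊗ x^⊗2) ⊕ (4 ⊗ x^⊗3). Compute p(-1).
p(-1) = -5

A tropical monomial a ⊗ x^⊗i evaluates to a + i · x. Evaluating each term at x = -1:
  Term 0 contributes -5 + 0 · -1 = -5
  Term 1 contributes 3 + 1 · -1 = 2
  Term 2 contributes 4 + 2 · -1 = 2
  Term 3 contributes 4 + 3 · -1 = 1
p(-1) = ⊕ of these = min[-5, 2, 2, 1] = -5.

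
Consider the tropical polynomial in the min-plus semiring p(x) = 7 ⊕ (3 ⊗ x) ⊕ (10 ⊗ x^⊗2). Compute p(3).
p(3) = 6

A tropical monomial a ⊗ x^⊗i evaluates to a + i · x. Evaluating each term at x = 3:
  Term 0 contributes 7 + 0 · 3 = 7
  Term 1 contributes 3 + 1 · 3 = 6
  Term 2 contributes 10 + 2 · 3 = 16
p(3) = ⊕ of these = min[7, 6, 16] = 6.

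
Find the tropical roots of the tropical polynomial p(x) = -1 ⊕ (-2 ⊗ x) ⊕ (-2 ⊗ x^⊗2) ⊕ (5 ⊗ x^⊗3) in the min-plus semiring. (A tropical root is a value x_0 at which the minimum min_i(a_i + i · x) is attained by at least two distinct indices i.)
Roots: {-7, 0, 1}

Each tropical root is a break point of the lower envelope of the lines y = a_i + i · x (there are 4 lines, with slopes 0, 1, ..., 3). Only the lines that attain the minimum somewhere contribute to roots; other lines are dominated. Here the surviving (envelope) indices are i = 3, i = 2, i = 1, i = 0.
Intersections between consecutive envelope lines give the roots: for adjacent envelope indices i < j the intersection is x = (a_i − a_j) / (j − i). Reading off the sorted break points: {-7, 0, 1}.
Verification: at each break x_0, at least two indices attain the minimum of min_i(a_i + i · x_0).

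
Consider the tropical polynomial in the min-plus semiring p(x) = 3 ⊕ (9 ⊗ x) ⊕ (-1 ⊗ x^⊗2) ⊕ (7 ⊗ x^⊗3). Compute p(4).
p(4) = 3

A tropical monomial a ⊗ x^⊗i evaluates to a + i · x. Evaluating each term at x = 4:
  Term 0 contributes 3 + 0 · 4 = 3
  Term 1 contributes 9 + 1 · 4 = 13
  Term 2 contributes -1 + 2 · 4 = 7
  Term 3 contributes 7 + 3 · 4 = 19
p(4) = ⊕ of these = min[3, 13, 7, 19] = 3.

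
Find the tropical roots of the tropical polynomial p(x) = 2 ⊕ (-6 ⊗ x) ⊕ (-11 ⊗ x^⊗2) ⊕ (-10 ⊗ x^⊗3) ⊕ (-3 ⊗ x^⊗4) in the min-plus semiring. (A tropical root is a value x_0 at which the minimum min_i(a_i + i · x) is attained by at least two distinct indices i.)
Roots: {-7, -1, 5, 8}

Each tropical root is a break point of the lower envelope of the lines y = a_i + i · x (there are 5 lines, with slopes 0, 1, ..., 4). Only the lines that attain the minimum somewhere contribute to roots; other lines are dominated. Here the surviving (envelope) indices are i = 4, i = 3, i = 2, i = 1, i = 0.
Intersections between consecutive envelope lines give the roots: for adjacent envelope indices i < j the intersection is x = (a_i − a_j) / (j − i). Reading off the sorted break points: {-7, -1, 5, 8}.
Verification: at each break x_0, at least two indices attain the minimum of min_i(a_i + i · x_0).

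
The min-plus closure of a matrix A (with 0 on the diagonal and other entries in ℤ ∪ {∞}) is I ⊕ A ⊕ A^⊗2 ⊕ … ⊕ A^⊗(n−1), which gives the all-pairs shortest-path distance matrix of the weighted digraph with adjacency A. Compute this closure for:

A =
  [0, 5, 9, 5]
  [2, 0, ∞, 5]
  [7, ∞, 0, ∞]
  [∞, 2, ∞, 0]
Closure =
  [0, 5, 9, 5]
  [2, 0, 11, 5]
  [7, 12, 0, 12]
  [4, 2, 13, 0]

This is the Floyd-Warshall all-pairs shortest-path computation. For each intermediate vertex k = 0, 1, …, 3, update dist[i][j] ← min(dist[i][j], dist[i][k] + dist[k][j]). The final matrix gives, for each (i, j), the minimum total weight of any directed path from i to j (possibly empty when i = j).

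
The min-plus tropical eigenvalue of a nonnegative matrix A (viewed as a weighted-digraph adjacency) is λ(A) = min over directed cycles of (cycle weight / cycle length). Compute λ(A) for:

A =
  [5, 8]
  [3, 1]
λ(A) = 1

Enumerate directed cycles and compute their means (weight / length). Sample:
  cycle 0 → 0: weight = 5, length = 1, mean = 5/1 ≈ 5.000
  cycle 1 → 1: weight = 1, length = 1, mean = 1/1 ≈ 1.000
  cycle 0 → 1 → 0: weight = 11, length = 2, mean = 11/2 ≈ 5.500
  cycle 1 → 0 → 1: weight = 11, length = 2, mean = 11/2 ≈ 5.500
Minimum mean = 1.000, attained e.g. along the cycle 1 → 1 with weight 1 and length 1. So λ(A) = 1/1 = 1.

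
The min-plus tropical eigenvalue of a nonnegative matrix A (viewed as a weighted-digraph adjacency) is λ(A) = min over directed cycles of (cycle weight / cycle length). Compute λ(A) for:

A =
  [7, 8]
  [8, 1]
λ(A) = 1

Enumerate directed cycles and compute their means (weight / length). Sample:
  cycle 0 → 0: weight = 7, length = 1, mean = 7/1 ≈ 7.000
  cycle 1 → 1: weight = 1, length = 1, mean = 1/1 ≈ 1.000
  cycle 0 → 1 → 0: weight = 16, length = 2, mean = 16/2 ≈ 8.000
  cycle 1 → 0 → 1: weight = 16, length = 2, mean = 16/2 ≈ 8.000
Minimum mean = 1.000, attained e.g. along the cycle 1 → 1 with weight 1 and length 1. So λ(A) = 1/1 = 1.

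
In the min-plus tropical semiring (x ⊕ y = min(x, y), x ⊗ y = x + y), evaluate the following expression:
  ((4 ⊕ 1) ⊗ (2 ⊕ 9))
((4 ⊕ 1) ⊗ (2 ⊕ 9)) = 3

Expand innermost to outermost. Recall ⊕ takes the minimum of its arguments and ⊗ takes their sum. Working out the expression ((4 ⊕ 1) ⊗ (2 ⊕ 9)) gives 3.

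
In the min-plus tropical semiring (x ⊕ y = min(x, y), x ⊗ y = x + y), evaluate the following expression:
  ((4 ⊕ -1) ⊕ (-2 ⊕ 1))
((4 ⊕ -1) ⊕ (-2 ⊕ 1)) = -2

Expand innermost to outermost. Recall ⊕ takes the minimum of its arguments and ⊗ takes their sum. Working out the expression ((4 ⊕ -1) ⊕ (-2 ⊕ 1)) gives -2.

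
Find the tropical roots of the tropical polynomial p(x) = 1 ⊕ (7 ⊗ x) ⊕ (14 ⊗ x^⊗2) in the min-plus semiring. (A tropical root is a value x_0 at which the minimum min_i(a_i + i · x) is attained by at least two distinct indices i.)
Roots: {-7, -6}

Each tropical root is a break point of the lower envelope of the lines y = a_i + i · x (there are 3 lines, with slopes 0, 1, ..., 2). Only the lines that attain the minimum somewhere contribute to roots; other lines are dominated. Here the surviving (envelope) indices are i = 2, i = 1, i = 0.
Intersections between consecutive envelope lines give the roots: for adjacent envelope indices i < j the intersection is x = (a_i − a_j) / (j − i). Reading off the sorted break points: {-7, -6}.
Verification: at each break x_0, at least two indices attain the minimum of min_i(a_i + i · x_0).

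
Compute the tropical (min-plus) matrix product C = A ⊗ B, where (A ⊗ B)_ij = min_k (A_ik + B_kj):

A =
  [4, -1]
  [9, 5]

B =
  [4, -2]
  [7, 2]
A ⊗ B =
  [6, 1]
  [12, 7]

Apply the min-plus product entry-by-entry:
  C[0][0] = min over k of (A[0][0] + B[0][0] = 4 + 4 = 8, A[0][1] + B[1][0] = -1 + 7 = 6) = 6 (attained at k = 1)
  C[0][1] = min over k of (A[0][0] + B[0][1] = 4 + -2 = 2, A[0][1] + B[1][1] = -1 + 2 = 1) = 1 (attained at k = 1)
  C[1][0] = min over k of (A[1][0] + B[0][0] = 9 + 4 = 13, A[1][1] + B[1][0] = 5 + 7 = 12) = 12 (attained at k = 1)
  C[1][1] = min over k of (A[1][0] + B[0][1] = 9 + -2 = 7, A[1][1] + B[1][1] = 5 + 2 = 7) = 7 (attained at k = 0)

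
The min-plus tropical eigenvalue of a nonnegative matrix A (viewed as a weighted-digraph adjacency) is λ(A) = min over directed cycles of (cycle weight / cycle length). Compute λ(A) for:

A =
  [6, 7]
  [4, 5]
λ(A) = 5

Enumerate directed cycles and compute their means (weight / length). Sample:
  cycle 0 → 0: weight = 6, length = 1, mean = 6/1 ≈ 6.000
  cycle 1 → 1: weight = 5, length = 1, mean = 5/1 ≈ 5.000
  cycle 0 → 1 → 0: weight = 11, length = 2, mean = 11/2 ≈ 5.500
  cycle 1 → 0 → 1: weight = 11, length = 2, mean = 11/2 ≈ 5.500
Minimum mean = 5.000, attained e.g. along the cycle 1 → 1 with weight 5 and length 1. So λ(A) = 5/1 = 5.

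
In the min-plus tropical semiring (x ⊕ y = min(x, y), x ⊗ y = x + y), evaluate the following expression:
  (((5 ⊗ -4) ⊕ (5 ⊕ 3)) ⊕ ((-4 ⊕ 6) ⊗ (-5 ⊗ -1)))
(((5 ⊗ -4) ⊕ (5 ⊕ 3)) ⊕ ((-4 ⊕ 6) ⊗ (-5 ⊗ -1))) = -10

Expand innermost to outermost. Recall ⊕ takes the minimum of its arguments and ⊗ takes their sum. Working out the expression (((5 ⊗ -4) ⊕ (5 ⊕ 3)) ⊕ ((-4 ⊕ 6) ⊗ (-5 ⊗ -1))) gives -10.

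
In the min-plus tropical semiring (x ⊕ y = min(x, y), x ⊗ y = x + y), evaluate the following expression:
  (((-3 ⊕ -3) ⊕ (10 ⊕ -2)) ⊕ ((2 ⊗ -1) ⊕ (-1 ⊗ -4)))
(((-3 ⊕ -3) ⊕ (10 ⊕ -2)) ⊕ ((2 ⊗ -1) ⊕ (-1 ⊗ -4))) = -5

Expand innermost to outermost. Recall ⊕ takes the minimum of its arguments and ⊗ takes their sum. Working out the expression (((-3 ⊕ -3) ⊕ (10 ⊕ -2)) ⊕ ((2 ⊗ -1) ⊕ (-1 ⊗ -4))) gives -5.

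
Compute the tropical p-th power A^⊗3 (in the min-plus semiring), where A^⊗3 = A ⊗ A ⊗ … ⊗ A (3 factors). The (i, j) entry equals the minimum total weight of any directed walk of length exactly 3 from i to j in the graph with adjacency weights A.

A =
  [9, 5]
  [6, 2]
A^⊗3 =
  [13, 9]
  [10, 6]

Each entry (A^⊗3)_ij equals the minimum over all length-3 walks i = v_0 → v_1 → … → v_3 = j of Σ_t A[v_t][v_{t+1}]. For example, for (i, j) = (0, 1) we minimise over 4 possible intermediate vertex sequences; the minimum is 9, attained along the walk 0 → 1 → 1 → 1.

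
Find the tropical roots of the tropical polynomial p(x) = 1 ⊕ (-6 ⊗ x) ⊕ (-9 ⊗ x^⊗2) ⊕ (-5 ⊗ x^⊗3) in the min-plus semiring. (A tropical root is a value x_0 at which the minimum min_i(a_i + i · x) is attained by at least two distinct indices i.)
Roots: {-4, 3, 7}

Each tropical root is a break point of the lower envelope of the lines y = a_i + i · x (there are 4 lines, with slopes 0, 1, ..., 3). Only the lines that attain the minimum somewhere contribute to roots; other lines are dominated. Here the surviving (envelope) indices are i = 3, i = 2, i = 1, i = 0.
Intersections between consecutive envelope lines give the roots: for adjacent envelope indices i < j the intersection is x = (a_i − a_j) / (j − i). Reading off the sorted break points: {-4, 3, 7}.
Verification: at each break x_0, at least two indices attain the minimum of min_i(a_i + i · x_0).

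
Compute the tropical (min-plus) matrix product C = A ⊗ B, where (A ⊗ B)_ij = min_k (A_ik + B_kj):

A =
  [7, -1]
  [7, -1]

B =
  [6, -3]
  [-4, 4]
A ⊗ B =
  [-5, 3]
  [-5, 3]

Apply the min-plus product entry-by-entry:
  C[0][0] = min over k of (A[0][0] + B[0][0] = 7 + 6 = 13, A[0][1] + B[1][0] = -1 + -4 = -5) = -5 (attained at k = 1)
  C[0][1] = min over k of (A[0][0] + B[0][1] = 7 + -3 = 4, A[0][1] + B[1][1] = -1 + 4 = 3) = 3 (attained at k = 1)
  C[1][0] = min over k of (A[1][0] + B[0][0] = 7 + 6 = 13, A[1][1] + B[1][0] = -1 + -4 = -5) = -5 (attained at k = 1)
  C[1][1] = min over k of (A[1][0] + B[0][1] = 7 + -3 = 4, A[1][1] + B[1][1] = -1 + 4 = 3) = 3 (attained at k = 1)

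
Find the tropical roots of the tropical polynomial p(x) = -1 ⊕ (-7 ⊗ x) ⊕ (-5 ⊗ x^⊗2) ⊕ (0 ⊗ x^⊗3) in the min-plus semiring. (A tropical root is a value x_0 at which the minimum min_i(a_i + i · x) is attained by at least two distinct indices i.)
Roots: {-5, -2, 6}

Each tropical root is a break point of the lower envelope of the lines y = a_i + i · x (there are 4 lines, with slopes 0, 1, ..., 3). Only the lines that attain the minimum somewhere contribute to roots; other lines are dominated. Here the surviving (envelope) indices are i = 3, i = 2, i = 1, i = 0.
Intersections between consecutive envelope lines give the roots: for adjacent envelope indices i < j the intersection is x = (a_i − a_j) / (j − i). Reading off the sorted break points: {-5, -2, 6}.
Verification: at each break x_0, at least two indices attain the minimum of min_i(a_i + i · x_0).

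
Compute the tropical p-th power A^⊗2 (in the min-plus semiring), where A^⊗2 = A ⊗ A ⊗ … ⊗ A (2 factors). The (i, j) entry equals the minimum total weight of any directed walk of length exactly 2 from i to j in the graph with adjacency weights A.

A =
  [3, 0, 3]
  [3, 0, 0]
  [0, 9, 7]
A^⊗2 =
  [3, 0, 0]
  [0, 0, 0]
  [3, 0, 3]

Each entry (A^⊗2)_ij equals the minimum over all length-2 walks i = v_0 → v_1 → … → v_2 = j of Σ_t A[v_t][v_{t+1}]. For example, for (i, j) = (0, 2) we minimise over 3 possible intermediate vertex sequences; the minimum is 0, attained along the walk 0 → 1 → 2.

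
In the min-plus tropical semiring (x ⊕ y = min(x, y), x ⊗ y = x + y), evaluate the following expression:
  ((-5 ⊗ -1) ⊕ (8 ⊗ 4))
((-5 ⊗ -1) ⊕ (8 ⊗ 4)) = -6

Expand innermost to outermost. Recall ⊕ takes the minimum of its arguments and ⊗ takes their sum. Working out the expression ((-5 ⊗ -1) ⊕ (8 ⊗ 4)) gives -6.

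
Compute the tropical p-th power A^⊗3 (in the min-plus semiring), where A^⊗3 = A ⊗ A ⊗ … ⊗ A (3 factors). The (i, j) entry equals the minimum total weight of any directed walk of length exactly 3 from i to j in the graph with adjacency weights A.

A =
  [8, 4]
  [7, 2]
A^⊗3 =
  [13, 8]
  [11, 6]

Each entry (A^⊗3)_ij equals the minimum over all length-3 walks i = v_0 → v_1 → … → v_3 = j of Σ_t A[v_t][v_{t+1}]. For example, for (i, j) = (0, 1) we minimise over 4 possible intermediate vertex sequences; the minimum is 8, attained along the walk 0 → 1 → 1 → 1.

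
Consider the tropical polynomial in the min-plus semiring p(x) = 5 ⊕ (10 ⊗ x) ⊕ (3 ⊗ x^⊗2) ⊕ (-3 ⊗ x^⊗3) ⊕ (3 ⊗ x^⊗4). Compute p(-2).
p(-2) = -9

A tropical monomial a ⊗ x^⊗i evaluates to a + i · x. Evaluating each term at x = -2:
  Term 0 contributes 5 + 0 · -2 = 5
  Term 1 contributes 10 + 1 · -2 = 8
  Term 2 contributes 3 + 2 · -2 = -1
  Term 3 contributes -3 + 3 · -2 = -9
  Term 4 contributes 3 + 4 · -2 = -5
p(-2) = ⊕ of these = min[5, 8, -1, -9, -5] = -9.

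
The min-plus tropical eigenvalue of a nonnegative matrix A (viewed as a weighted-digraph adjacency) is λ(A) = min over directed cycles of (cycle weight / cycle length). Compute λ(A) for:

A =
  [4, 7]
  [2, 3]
λ(A) = 3

Enumerate directed cycles and compute their means (weight / length). Sample:
  cycle 0 → 0: weight = 4, length = 1, mean = 4/1 ≈ 4.000
  cycle 1 → 1: weight = 3, length = 1, mean = 3/1 ≈ 3.000
  cycle 0 → 1 → 0: weight = 9, length = 2, mean = 9/2 ≈ 4.500
  cycle 1 → 0 → 1: weight = 9, length = 2, mean = 9/2 ≈ 4.500
Minimum mean = 3.000, attained e.g. along the cycle 1 → 1 with weight 3 and length 1. So λ(A) = 3/1 = 3.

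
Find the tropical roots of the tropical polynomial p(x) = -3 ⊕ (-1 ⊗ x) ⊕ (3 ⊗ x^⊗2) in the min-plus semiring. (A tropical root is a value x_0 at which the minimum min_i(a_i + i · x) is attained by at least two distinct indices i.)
Roots: {-4, -2}

Each tropical root is a break point of the lower envelope of the lines y = a_i + i · x (there are 3 lines, with slopes 0, 1, ..., 2). Only the lines that attain the minimum somewhere contribute to roots; other lines are dominated. Here the surviving (envelope) indices are i = 2, i = 1, i = 0.
Intersections between consecutive envelope lines give the roots: for adjacent envelope indices i < j the intersection is x = (a_i − a_j) / (j − i). Reading off the sorted break points: {-4, -2}.
Verification: at each break x_0, at least two indices attain the minimum of min_i(a_i + i · x_0).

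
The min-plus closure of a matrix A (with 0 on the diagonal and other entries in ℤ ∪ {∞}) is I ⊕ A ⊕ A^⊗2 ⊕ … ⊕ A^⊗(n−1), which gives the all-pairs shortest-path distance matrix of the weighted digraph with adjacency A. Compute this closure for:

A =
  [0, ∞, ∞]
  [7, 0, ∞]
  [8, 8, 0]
Closure =
  [0, ∞, ∞]
  [7, 0, ∞]
  [8, 8, 0]

This is the Floyd-Warshall all-pairs shortest-path computation. For each intermediate vertex k = 0, 1, …, 2, update dist[i][j] ← min(dist[i][j], dist[i][k] + dist[k][j]). The final matrix gives, for each (i, j), the minimum total weight of any directed path from i to j (possibly empty when i = j).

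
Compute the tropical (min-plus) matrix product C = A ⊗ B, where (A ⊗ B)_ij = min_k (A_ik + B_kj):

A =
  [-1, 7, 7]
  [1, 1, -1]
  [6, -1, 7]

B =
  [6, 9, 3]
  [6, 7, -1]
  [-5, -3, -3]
A ⊗ B =
  [2, 4, 2]
  [-6, -4, -4]
  [2, 4, -2]

Apply the min-plus product entry-by-entry:
  C[0][0] = min over k of (A[0][0] + B[0][0] = -1 + 6 = 5, A[0][1] + B[1][0] = 7 + 6 = 13, A[0][2] + B[2][0] = 7 + -5 = 2) = 2 (attained at k = 2)
  C[0][1] = min over k of (A[0][0] + B[0][1] = -1 + 9 = 8, A[0][1] + B[1][1] = 7 + 7 = 14, A[0][2] + B[2][1] = 7 + -3 = 4) = 4 (attained at k = 2)
  C[0][2] = min over k of (A[0][0] + B[0][2] = -1 + 3 = 2, A[0][1] + B[1][2] = 7 + -1 = 6, A[0][2] + B[2][2] = 7 + -3 = 4) = 2 (attained at k = 0)
  C[1][0] = min over k of (A[1][0] + B[0][0] = 1 + 6 = 7, A[1][1] + B[1][0] = 1 + 6 = 7, A[1][2] + B[2][0] = -1 + -5 = -6) = -6 (attained at k = 2)
  C[1][1] = min over k of (A[1][0] + B[0][1] = 1 + 9 = 10, A[1][1] + B[1][1] = 1 + 7 = 8, A[1][2] + B[2][1] = -1 + -3 = -4) = -4 (attained at k = 2)
  C[1][2] = min over k of (A[1][0] + B[0][2] = 1 + 3 = 4, A[1][1] + B[1][2] = 1 + -1 = 0, A[1][2] + B[2][2] = -1 + -3 = -4) = -4 (attained at k = 2)
  C[2][0] = min over k of (A[2][0] + B[0][0] = 6 + 6 = 12, A[2][1] + B[1][0] = -1 + 6 = 5, A[2][2] + B[2][0] = 7 + -5 = 2) = 2 (attained at k = 2)
  C[2][1] = min over k of (A[2][0] + B[0][1] = 6 + 9 = 15, A[2][1] + B[1][1] = -1 + 7 = 6, A[2][2] + B[2][1] = 7 + -3 = 4) = 4 (attained at k = 2)
  C[2][2] = min over k of (A[2][0] + B[0][2] = 6 + 3 = 9, A[2][1] + B[1][2] = -1 + -1 = -2, A[2][2] + B[2][2] = 7 + -3 = 4) = -2 (attained at k = 1)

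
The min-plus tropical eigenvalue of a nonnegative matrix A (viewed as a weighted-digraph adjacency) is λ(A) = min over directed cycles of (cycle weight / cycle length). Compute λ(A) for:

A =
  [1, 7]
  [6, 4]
λ(A) = 1

Enumerate directed cycles and compute their means (weight / length). Sample:
  cycle 0 → 0: weight = 1, length = 1, mean = 1/1 ≈ 1.000
  cycle 1 → 1: weight = 4, length = 1, mean = 4/1 ≈ 4.000
  cycle 0 → 1 → 0: weight = 13, length = 2, mean = 13/2 ≈ 6.500
  cycle 1 → 0 → 1: weight = 13, length = 2, mean = 13/2 ≈ 6.500
Minimum mean = 1.000, attained e.g. along the cycle 0 → 0 with weight 1 and length 1. So λ(A) = 1/1 = 1.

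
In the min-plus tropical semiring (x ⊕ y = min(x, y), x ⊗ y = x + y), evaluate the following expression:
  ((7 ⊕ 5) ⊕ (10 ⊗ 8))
((7 ⊕ 5) ⊕ (10 ⊗ 8)) = 5

Expand innermost to outermost. Recall ⊕ takes the minimum of its arguments and ⊗ takes their sum. Working out the expression ((7 ⊕ 5) ⊕ (10 ⊗ 8)) gives 5.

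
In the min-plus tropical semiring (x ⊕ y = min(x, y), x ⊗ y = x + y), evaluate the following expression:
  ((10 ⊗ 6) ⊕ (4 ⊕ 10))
((10 ⊗ 6) ⊕ (4 ⊕ 10)) = 4

Expand innermost to outermost. Recall ⊕ takes the minimum of its arguments and ⊗ takes their sum. Working out the expression ((10 ⊗ 6) ⊕ (4 ⊕ 10)) gives 4.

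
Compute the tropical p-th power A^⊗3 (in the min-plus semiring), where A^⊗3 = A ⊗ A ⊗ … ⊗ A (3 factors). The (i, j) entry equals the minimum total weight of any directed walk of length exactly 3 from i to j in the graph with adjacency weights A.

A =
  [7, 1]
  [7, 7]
A^⊗3 =
  [15, 9]
  [15, 15]

Each entry (A^⊗3)_ij equals the minimum over all length-3 walks i = v_0 → v_1 → … → v_3 = j of Σ_t A[v_t][v_{t+1}]. For example, for (i, j) = (0, 1) we minimise over 4 possible intermediate vertex sequences; the minimum is 9, attained along the walk 0 → 1 → 0 → 1.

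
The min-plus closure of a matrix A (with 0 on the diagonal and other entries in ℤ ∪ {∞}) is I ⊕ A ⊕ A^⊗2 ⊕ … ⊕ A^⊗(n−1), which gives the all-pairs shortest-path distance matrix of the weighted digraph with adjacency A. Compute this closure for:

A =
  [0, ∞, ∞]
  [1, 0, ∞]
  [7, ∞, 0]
Closure =
  [0, ∞, ∞]
  [1, 0, ∞]
  [7, ∞, 0]

This is the Floyd-Warshall all-pairs shortest-path computation. For each intermediate vertex k = 0, 1, …, 2, update dist[i][j] ← min(dist[i][j], dist[i][k] + dist[k][j]). The final matrix gives, for each (i, j), the minimum total weight of any directed path from i to j (possibly empty when i = j).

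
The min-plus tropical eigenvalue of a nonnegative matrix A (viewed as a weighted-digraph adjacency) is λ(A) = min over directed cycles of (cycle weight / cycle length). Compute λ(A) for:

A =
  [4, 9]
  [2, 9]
λ(A) = 4

Enumerate directed cycles and compute their means (weight / length). Sample:
  cycle 0 → 0: weight = 4, length = 1, mean = 4/1 ≈ 4.000
  cycle 1 → 1: weight = 9, length = 1, mean = 9/1 ≈ 9.000
  cycle 0 → 1 → 0: weight = 11, length = 2, mean = 11/2 ≈ 5.500
  cycle 1 → 0 → 1: weight = 11, length = 2, mean = 11/2 ≈ 5.500
Minimum mean = 4.000, attained e.g. along the cycle 0 → 0 with weight 4 and length 1. So λ(A) = 4/1 = 4.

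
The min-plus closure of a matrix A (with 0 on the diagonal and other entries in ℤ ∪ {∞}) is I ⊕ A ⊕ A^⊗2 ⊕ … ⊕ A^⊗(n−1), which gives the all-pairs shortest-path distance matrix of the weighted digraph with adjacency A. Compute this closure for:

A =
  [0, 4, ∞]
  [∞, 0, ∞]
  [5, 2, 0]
Closure =
  [0, 4, ∞]
  [∞, 0, ∞]
  [5, 2, 0]

This is the Floyd-Warshall all-pairs shortest-path computation. For each intermediate vertex k = 0, 1, …, 2, update dist[i][j] ← min(dist[i][j], dist[i][k] + dist[k][j]). The final matrix gives, for each (i, j), the minimum total weight of any directed path from i to j (possibly empty when i = j).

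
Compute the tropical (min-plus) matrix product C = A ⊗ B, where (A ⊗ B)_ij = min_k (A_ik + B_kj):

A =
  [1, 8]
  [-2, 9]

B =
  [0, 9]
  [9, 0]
A ⊗ B =
  [1, 8]
  [-2, 7]

Apply the min-plus product entry-by-entry:
  C[0][0] = min over k of (A[0][0] + B[0][0] = 1 + 0 = 1, A[0][1] + B[1][0] = 8 + 9 = 17) = 1 (attained at k = 0)
  C[0][1] = min over k of (A[0][0] + B[0][1] = 1 + 9 = 10, A[0][1] + B[1][1] = 8 + 0 = 8) = 8 (attained at k = 1)
  C[1][0] = min over k of (A[1][0] + B[0][0] = -2 + 0 = -2, A[1][1] + B[1][0] = 9 + 9 = 18) = -2 (attained at k = 0)
  C[1][1] = min over k of (A[1][0] + B[0][1] = -2 + 9 = 7, A[1][1] + B[1][1] = 9 + 0 = 9) = 7 (attained at k = 0)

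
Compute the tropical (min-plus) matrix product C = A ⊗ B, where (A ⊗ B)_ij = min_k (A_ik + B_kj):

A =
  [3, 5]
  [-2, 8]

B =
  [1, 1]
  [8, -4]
A ⊗ B =
  [4, 1]
  [-1, -1]

Apply the min-plus product entry-by-entry:
  C[0][0] = min over k of (A[0][0] + B[0][0] = 3 + 1 = 4, A[0][1] + B[1][0] = 5 + 8 = 13) = 4 (attained at k = 0)
  C[0][1] = min over k of (A[0][0] + B[0][1] = 3 + 1 = 4, A[0][1] + B[1][1] = 5 + -4 = 1) = 1 (attained at k = 1)
  C[1][0] = min over k of (A[1][0] + B[0][0] = -2 + 1 = -1, A[1][1] + B[1][0] = 8 + 8 = 16) = -1 (attained at k = 0)
  C[1][1] = min over k of (A[1][0] + B[0][1] = -2 + 1 = -1, A[1][1] + B[1][1] = 8 + -4 = 4) = -1 (attained at k = 0)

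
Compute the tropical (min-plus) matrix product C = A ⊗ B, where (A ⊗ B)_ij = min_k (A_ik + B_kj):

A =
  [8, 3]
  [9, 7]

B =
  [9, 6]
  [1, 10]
A ⊗ B =
  [4, 13]
  [8, 15]

Apply the min-plus product entry-by-entry:
  C[0][0] = min over k of (A[0][0] + B[0][0] = 8 + 9 = 17, A[0][1] + B[1][0] = 3 + 1 = 4) = 4 (attained at k = 1)
  C[0][1] = min over k of (A[0][0] + B[0][1] = 8 + 6 = 14, A[0][1] + B[1][1] = 3 + 10 = 13) = 13 (attained at k = 1)
  C[1][0] = min over k of (A[1][0] + B[0][0] = 9 + 9 = 18, A[1][1] + B[1][0] = 7 + 1 = 8) = 8 (attained at k = 1)
  C[1][1] = min over k of (A[1][0] + B[0][1] = 9 + 6 = 15, A[1][1] + B[1][1] = 7 + 10 = 17) = 15 (attained at k = 0)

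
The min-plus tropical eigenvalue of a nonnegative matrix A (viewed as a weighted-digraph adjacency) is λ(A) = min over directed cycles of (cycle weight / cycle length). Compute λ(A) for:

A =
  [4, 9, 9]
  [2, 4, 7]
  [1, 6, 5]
λ(A) = 4

Enumerate directed cycles and compute their means (weight / length). Sample:
  cycle 0 → 0: weight = 4, length = 1, mean = 4/1 ≈ 4.000
  cycle 1 → 1: weight = 4, length = 1, mean = 4/1 ≈ 4.000
  cycle 2 → 2: weight = 5, length = 1, mean = 5/1 ≈ 5.000
  cycle 0 → 1 → 0: weight = 11, length = 2, mean = 11/2 ≈ 5.500
  cycle 0 → 2 → 0: weight = 10, length = 2, mean = 10/2 ≈ 5.000
  cycle 1 → 0 → 1: weight = 11, length = 2, mean = 11/2 ≈ 5.500
Minimum mean = 4.000, attained e.g. along the cycle 0 → 0 with weight 4 and length 1. So λ(A) = 4/1 = 4.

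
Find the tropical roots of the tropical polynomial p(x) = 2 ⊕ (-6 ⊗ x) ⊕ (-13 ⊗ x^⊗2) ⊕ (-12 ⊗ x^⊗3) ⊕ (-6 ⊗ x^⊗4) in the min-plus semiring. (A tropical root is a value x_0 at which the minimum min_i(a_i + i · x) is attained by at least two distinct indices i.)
Roots: {-6, -1, 7, 8}

Each tropical root is a break point of the lower envelope of the lines y = a_i + i · x (there are 5 lines, with slopes 0, 1, ..., 4). Only the lines that attain the minimum somewhere contribute to roots; other lines are dominated. Here the surviving (envelope) indices are i = 4, i = 3, i = 2, i = 1, i = 0.
Intersections between consecutive envelope lines give the roots: for adjacent envelope indices i < j the intersection is x = (a_i − a_j) / (j − i). Reading off the sorted break points: {-6, -1, 7, 8}.
Verification: at each break x_0, at least two indices attain the minimum of min_i(a_i + i · x_0).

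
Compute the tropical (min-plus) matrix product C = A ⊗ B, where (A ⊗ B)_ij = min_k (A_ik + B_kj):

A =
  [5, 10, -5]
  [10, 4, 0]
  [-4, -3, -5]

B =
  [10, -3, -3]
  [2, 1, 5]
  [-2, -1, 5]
A ⊗ B =
  [-7, -6, 0]
  [-2, -1, 5]
  [-7, -7, -7]

Apply the min-plus product entry-by-entry:
  C[0][0] = min over k of (A[0][0] + B[0][0] = 5 + 10 = 15, A[0][1] + B[1][0] = 10 + 2 = 12, A[0][2] + B[2][0] = -5 + -2 = -7) = -7 (attained at k = 2)
  C[0][1] = min over k of (A[0][0] + B[0][1] = 5 + -3 = 2, A[0][1] + B[1][1] = 10 + 1 = 11, A[0][2] + B[2][1] = -5 + -1 = -6) = -6 (attained at k = 2)
  C[0][2] = min over k of (A[0][0] + B[0][2] = 5 + -3 = 2, A[0][1] + B[1][2] = 10 + 5 = 15, A[0][2] + B[2][2] = -5 + 5 = 0) = 0 (attained at k = 2)
  C[1][0] = min over k of (A[1][0] + B[0][0] = 10 + 10 = 20, A[1][1] + B[1][0] = 4 + 2 = 6, A[1][2] + B[2][0] = 0 + -2 = -2) = -2 (attained at k = 2)
  C[1][1] = min over k of (A[1][0] + B[0][1] = 10 + -3 = 7, A[1][1] + B[1][1] = 4 + 1 = 5, A[1][2] + B[2][1] = 0 + -1 = -1) = -1 (attained at k = 2)
  C[1][2] = min over k of (A[1][0] + B[0][2] = 10 + -3 = 7, A[1][1] + B[1][2] = 4 + 5 = 9, A[1][2] + B[2][2] = 0 + 5 = 5) = 5 (attained at k = 2)
  C[2][0] = min over k of (A[2][0] + B[0][0] = -4 + 10 = 6, A[2][1] + B[1][0] = -3 + 2 = -1, A[2][2] + B[2][0] = -5 + -2 = -7) = -7 (attained at k = 2)
  C[2][1] = min over k of (A[2][0] + B[0][1] = -4 + -3 = -7, A[2][1] + B[1][1] = -3 + 1 = -2, A[2][2] + B[2][1] = -5 + -1 = -6) = -7 (attained at k = 0)
  C[2][2] = min over k of (A[2][0] + B[0][2] = -4 + -3 = -7, A[2][1] + B[1][2] = -3 + 5 = 2, A[2][2] + B[2][2] = -5 + 5 = 0) = -7 (attained at k = 0)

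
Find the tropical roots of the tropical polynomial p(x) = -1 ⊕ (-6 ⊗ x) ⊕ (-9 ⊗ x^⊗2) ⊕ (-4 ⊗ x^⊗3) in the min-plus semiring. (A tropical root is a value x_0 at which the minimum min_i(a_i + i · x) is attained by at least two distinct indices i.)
Roots: {-5, 3, 5}

Each tropical root is a break point of the lower envelope of the lines y = a_i + i · x (there are 4 lines, with slopes 0, 1, ..., 3). Only the lines that attain the minimum somewhere contribute to roots; other lines are dominated. Here the surviving (envelope) indices are i = 3, i = 2, i = 1, i = 0.
Intersections between consecutive envelope lines give the roots: for adjacent envelope indices i < j the intersection is x = (a_i − a_j) / (j − i). Reading off the sorted break points: {-5, 3, 5}.
Verification: at each break x_0, at least two indices attain the minimum of min_i(a_i + i · x_0).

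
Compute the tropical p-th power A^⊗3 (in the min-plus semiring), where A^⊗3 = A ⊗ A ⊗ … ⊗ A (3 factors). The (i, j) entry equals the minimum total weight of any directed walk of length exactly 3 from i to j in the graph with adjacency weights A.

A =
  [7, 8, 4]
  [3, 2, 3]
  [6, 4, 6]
A^⊗3 =
  [11, 10, 11]
  [7, 6, 7]
  [9, 8, 9]

Each entry (A^⊗3)_ij equals the minimum over all length-3 walks i = v_0 → v_1 → … → v_3 = j of Σ_t A[v_t][v_{t+1}]. For example, for (i, j) = (0, 2) we minimise over 9 possible intermediate vertex sequences; the minimum is 11, attained along the walk 0 → 2 → 1 → 2.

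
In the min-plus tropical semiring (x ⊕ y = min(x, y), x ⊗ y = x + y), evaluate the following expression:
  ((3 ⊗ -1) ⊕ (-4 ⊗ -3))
((3 ⊗ -1) ⊕ (-4 ⊗ -3)) = -7

Expand innermost to outermost. Recall ⊕ takes the minimum of its arguments and ⊗ takes their sum. Working out the expression ((3 ⊗ -1) ⊕ (-4 ⊗ -3)) gives -7.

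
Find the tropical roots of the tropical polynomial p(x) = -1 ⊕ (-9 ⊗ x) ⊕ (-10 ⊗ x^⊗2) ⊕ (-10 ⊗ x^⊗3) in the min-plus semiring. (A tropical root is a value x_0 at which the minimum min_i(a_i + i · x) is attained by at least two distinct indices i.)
Roots: {0, 1, 8}

Each tropical root is a break point of the lower envelope of the lines y = a_i + i · x (there are 4 lines, with slopes 0, 1, ..., 3). Only the lines that attain the minimum somewhere contribute to roots; other lines are dominated. Here the surviving (envelope) indices are i = 3, i = 2, i = 1, i = 0.
Intersections between consecutive envelope lines give the roots: for adjacent envelope indices i < j the intersection is x = (a_i − a_j) / (j − i). Reading off the sorted break points: {0, 1, 8}.
Verification: at each break x_0, at least two indices attain the minimum of min_i(a_i + i · x_0).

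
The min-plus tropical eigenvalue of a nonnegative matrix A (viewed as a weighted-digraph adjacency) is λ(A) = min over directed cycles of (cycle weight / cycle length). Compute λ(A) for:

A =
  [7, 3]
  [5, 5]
λ(A) = 4

Enumerate directed cycles and compute their means (weight / length). Sample:
  cycle 0 → 0: weight = 7, length = 1, mean = 7/1 ≈ 7.000
  cycle 1 → 1: weight = 5, length = 1, mean = 5/1 ≈ 5.000
  cycle 0 → 1 → 0: weight = 8, length = 2, mean = 8/2 ≈ 4.000
  cycle 1 → 0 → 1: weight = 8, length = 2, mean = 8/2 ≈ 4.000
Minimum mean = 4.000, attained e.g. along the cycle 0 → 1 → 0 with weight 8 and length 2. So λ(A) = 8/2 = 4.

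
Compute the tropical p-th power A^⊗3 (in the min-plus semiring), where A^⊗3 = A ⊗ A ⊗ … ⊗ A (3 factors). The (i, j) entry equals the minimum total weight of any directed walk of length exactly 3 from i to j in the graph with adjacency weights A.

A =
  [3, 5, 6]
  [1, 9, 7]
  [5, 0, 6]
A^⊗3 =
  [7, 9, 12]
  [7, 7, 10]
  [4, 6, 7]

Each entry (A^⊗3)_ij equals the minimum over all length-3 walks i = v_0 → v_1 → … → v_3 = j of Σ_t A[v_t][v_{t+1}]. For example, for (i, j) = (0, 2) we minimise over 9 possible intermediate vertex sequences; the minimum is 12, attained along the walk 0 → 0 → 0 → 2.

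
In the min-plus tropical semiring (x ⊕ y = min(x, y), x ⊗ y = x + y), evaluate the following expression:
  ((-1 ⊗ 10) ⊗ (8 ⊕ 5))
((-1 ⊗ 10) ⊗ (8 ⊕ 5)) = 14

Expand innermost to outermost. Recall ⊕ takes the minimum of its arguments and ⊗ takes their sum. Working out the expression ((-1 ⊗ 10) ⊗ (8 ⊕ 5)) gives 14.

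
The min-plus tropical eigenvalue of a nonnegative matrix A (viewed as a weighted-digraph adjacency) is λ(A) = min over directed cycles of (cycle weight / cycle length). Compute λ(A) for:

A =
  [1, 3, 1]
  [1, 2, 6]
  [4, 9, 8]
λ(A) = 1

Enumerate directed cycles and compute their means (weight / length). Sample:
  cycle 0 → 0: weight = 1, length = 1, mean = 1/1 ≈ 1.000
  cycle 1 → 1: weight = 2, length = 1, mean = 2/1 ≈ 2.000
  cycle 2 → 2: weight = 8, length = 1, mean = 8/1 ≈ 8.000
  cycle 0 → 1 → 0: weight = 4, length = 2, mean = 4/2 ≈ 2.000
  cycle 0 → 2 → 0: weight = 5, length = 2, mean = 5/2 ≈ 2.500
  cycle 1 → 0 → 1: weight = 4, length = 2, mean = 4/2 ≈ 2.000
Minimum mean = 1.000, attained e.g. along the cycle 0 → 0 with weight 1 and length 1. So λ(A) = 1/1 = 1.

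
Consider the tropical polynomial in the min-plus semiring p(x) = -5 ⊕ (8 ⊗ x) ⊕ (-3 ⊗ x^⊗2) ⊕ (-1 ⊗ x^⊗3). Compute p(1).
p(1) = -5

A tropical monomial a ⊗ x^⊗i evaluates to a + i · x. Evaluating each term at x = 1:
  Term 0 contributes -5 + 0 · 1 = -5
  Term 1 contributes 8 + 1 · 1 = 9
  Term 2 contributes -3 + 2 · 1 = -1
  Term 3 contributes -1 + 3 · 1 = 2
p(1) = ⊕ of these = min[-5, 9, -1, 2] = -5.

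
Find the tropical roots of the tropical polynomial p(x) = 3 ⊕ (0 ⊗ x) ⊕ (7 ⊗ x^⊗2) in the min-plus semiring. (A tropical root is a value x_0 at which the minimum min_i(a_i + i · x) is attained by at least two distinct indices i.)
Roots: {-7, 3}

Each tropical root is a break point of the lower envelope of the lines y = a_i + i · x (there are 3 lines, with slopes 0, 1, ..., 2). Only the lines that attain the minimum somewhere contribute to roots; other lines are dominated. Here the surviving (envelope) indices are i = 2, i = 1, i = 0.
Intersections between consecutive envelope lines give the roots: for adjacent envelope indices i < j the intersection is x = (a_i − a_j) / (j − i). Reading off the sorted break points: {-7, 3}.
Verification: at each break x_0, at least two indices attain the minimum of min_i(a_i + i · x_0).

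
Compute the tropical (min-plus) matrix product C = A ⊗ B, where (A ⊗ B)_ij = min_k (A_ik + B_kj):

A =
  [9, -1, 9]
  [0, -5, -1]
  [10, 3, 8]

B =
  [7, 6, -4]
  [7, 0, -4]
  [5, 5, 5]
A ⊗ B =
  [6, -1, -5]
  [2, -5, -9]
  [10, 3, -1]

Apply the min-plus product entry-by-entry:
  C[0][0] = min over k of (A[0][0] + B[0][0] = 9 + 7 = 16, A[0][1] + B[1][0] = -1 + 7 = 6, A[0][2] + B[2][0] = 9 + 5 = 14) = 6 (attained at k = 1)
  C[0][1] = min over k of (A[0][0] + B[0][1] = 9 + 6 = 15, A[0][1] + B[1][1] = -1 + 0 = -1, A[0][2] + B[2][1] = 9 + 5 = 14) = -1 (attained at k = 1)
  C[0][2] = min over k of (A[0][0] + B[0][2] = 9 + -4 = 5, A[0][1] + B[1][2] = -1 + -4 = -5, A[0][2] + B[2][2] = 9 + 5 = 14) = -5 (attained at k = 1)
  C[1][0] = min over k of (A[1][0] + B[0][0] = 0 + 7 = 7, A[1][1] + B[1][0] = -5 + 7 = 2, A[1][2] + B[2][0] = -1 + 5 = 4) = 2 (attained at k = 1)
  C[1][1] = min over k of (A[1][0] + B[0][1] = 0 + 6 = 6, A[1][1] + B[1][1] = -5 + 0 = -5, A[1][2] + B[2][1] = -1 + 5 = 4) = -5 (attained at k = 1)
  C[1][2] = min over k of (A[1][0] + B[0][2] = 0 + -4 = -4, A[1][1] + B[1][2] = -5 + -4 = -9, A[1][2] + B[2][2] = -1 + 5 = 4) = -9 (attained at k = 1)
  C[2][0] = min over k of (A[2][0] + B[0][0] = 10 + 7 = 17, A[2][1] + B[1][0] = 3 + 7 = 10, A[2][2] + B[2][0] = 8 + 5 = 13) = 10 (attained at k = 1)
  C[2][1] = min over k of (A[2][0] + B[0][1] = 10 + 6 = 16, A[2][1] + B[1][1] = 3 + 0 = 3, A[2][2] + B[2][1] = 8 + 5 = 13) = 3 (attained at k = 1)
  C[2][2] = min over k of (A[2][0] + B[0][2] = 10 + -4 = 6, A[2][1] + B[1][2] = 3 + -4 = -1, A[2][2] + B[2][2] = 8 + 5 = 13) = -1 (attained at k = 1)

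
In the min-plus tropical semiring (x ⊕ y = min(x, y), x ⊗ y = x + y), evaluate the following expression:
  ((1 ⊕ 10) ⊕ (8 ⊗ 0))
((1 ⊕ 10) ⊕ (8 ⊗ 0)) = 1

Expand innermost to outermost. Recall ⊕ takes the minimum of its arguments and ⊗ takes their sum. Working out the expression ((1 ⊕ 10) ⊕ (8 ⊗ 0)) gives 1.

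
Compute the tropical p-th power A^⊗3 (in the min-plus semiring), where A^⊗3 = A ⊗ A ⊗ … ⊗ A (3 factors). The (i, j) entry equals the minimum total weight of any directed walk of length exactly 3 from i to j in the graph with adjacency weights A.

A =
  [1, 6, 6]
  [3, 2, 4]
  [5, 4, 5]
A^⊗3 =
  [3, 8, 8]
  [5, 6, 8]
  [7, 8, 10]

Each entry (A^⊗3)_ij equals the minimum over all length-3 walks i = v_0 → v_1 → … → v_3 = j of Σ_t A[v_t][v_{t+1}]. For example, for (i, j) = (0, 2) we minimise over 9 possible intermediate vertex sequences; the minimum is 8, attained along the walk 0 → 0 → 0 → 2.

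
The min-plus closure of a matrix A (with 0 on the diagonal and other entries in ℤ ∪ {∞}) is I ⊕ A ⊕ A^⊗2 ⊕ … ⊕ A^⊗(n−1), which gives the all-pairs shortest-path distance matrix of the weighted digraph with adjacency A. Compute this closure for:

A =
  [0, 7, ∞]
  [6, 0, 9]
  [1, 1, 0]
Closure =
  [0, 7, 16]
  [6, 0, 9]
  [1, 1, 0]

This is the Floyd-Warshall all-pairs shortest-path computation. For each intermediate vertex k = 0, 1, …, 2, update dist[i][j] ← min(dist[i][j], dist[i][k] + dist[k][j]). The final matrix gives, for each (i, j), the minimum total weight of any directed path from i to j (possibly empty when i = j).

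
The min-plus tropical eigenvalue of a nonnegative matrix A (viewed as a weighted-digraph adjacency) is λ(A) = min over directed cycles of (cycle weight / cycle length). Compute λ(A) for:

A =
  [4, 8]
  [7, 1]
λ(A) = 1

Enumerate directed cycles and compute their means (weight / length). Sample:
  cycle 0 → 0: weight = 4, length = 1, mean = 4/1 ≈ 4.000
  cycle 1 → 1: weight = 1, length = 1, mean = 1/1 ≈ 1.000
  cycle 0 → 1 → 0: weight = 15, length = 2, mean = 15/2 ≈ 7.500
  cycle 1 → 0 → 1: weight = 15, length = 2, mean = 15/2 ≈ 7.500
Minimum mean = 1.000, attained e.g. along the cycle 1 → 1 with weight 1 and length 1. So λ(A) = 1/1 = 1.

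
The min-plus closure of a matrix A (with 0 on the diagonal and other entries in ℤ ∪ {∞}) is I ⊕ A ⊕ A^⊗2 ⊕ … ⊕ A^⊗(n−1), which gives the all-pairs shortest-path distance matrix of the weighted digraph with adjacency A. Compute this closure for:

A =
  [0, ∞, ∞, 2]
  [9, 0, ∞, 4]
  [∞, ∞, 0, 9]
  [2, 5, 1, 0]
Closure =
  [0, 7, 3, 2]
  [6, 0, 5, 4]
  [11, 14, 0, 9]
  [2, 5, 1, 0]

This is the Floyd-Warshall all-pairs shortest-path computation. For each intermediate vertex k = 0, 1, …, 3, update dist[i][j] ← min(dist[i][j], dist[i][k] + dist[k][j]). The final matrix gives, for each (i, j), the minimum total weight of any directed path from i to j (possibly empty when i = j).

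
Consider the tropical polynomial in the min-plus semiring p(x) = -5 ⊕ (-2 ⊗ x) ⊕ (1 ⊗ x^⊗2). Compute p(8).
p(8) = -5

A tropical monomial a ⊗ x^⊗i evaluates to a + i · x. Evaluating each term at x = 8:
  Term 0 contributes -5 + 0 · 8 = -5
  Term 1 contributes -2 + 1 · 8 = 6
  Term 2 contributes 1 + 2 · 8 = 17
p(8) = ⊕ of these = min[-5, 6, 17] = -5.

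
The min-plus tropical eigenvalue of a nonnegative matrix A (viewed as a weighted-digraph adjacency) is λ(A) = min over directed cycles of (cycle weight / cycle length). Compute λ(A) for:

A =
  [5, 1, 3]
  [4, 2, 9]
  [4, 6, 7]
λ(A) = 2

Enumerate directed cycles and compute their means (weight / length). Sample:
  cycle 0 → 0: weight = 5, length = 1, mean = 5/1 ≈ 5.000
  cycle 1 → 1: weight = 2, length = 1, mean = 2/1 ≈ 2.000
  cycle 2 → 2: weight = 7, length = 1, mean = 7/1 ≈ 7.000
  cycle 0 → 1 → 0: weight = 5, length = 2, mean = 5/2 ≈ 2.500
  cycle 0 → 2 → 0: weight = 7, length = 2, mean = 7/2 ≈ 3.500
  cycle 1 → 0 → 1: weight = 5, length = 2, mean = 5/2 ≈ 2.500
Minimum mean = 2.000, attained e.g. along the cycle 1 → 1 with weight 2 and length 1. So λ(A) = 2/1 = 2.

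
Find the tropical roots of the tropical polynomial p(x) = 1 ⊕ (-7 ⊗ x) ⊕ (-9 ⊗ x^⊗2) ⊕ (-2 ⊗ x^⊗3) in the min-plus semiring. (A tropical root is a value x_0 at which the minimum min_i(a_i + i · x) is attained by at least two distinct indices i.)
Roots: {-7, 2, 8}

Each tropical root is a break point of the lower envelope of the lines y = a_i + i · x (there are 4 lines, with slopes 0, 1, ..., 3). Only the lines that attain the minimum somewhere contribute to roots; other lines are dominated. Here the surviving (envelope) indices are i = 3, i = 2, i = 1, i = 0.
Intersections between consecutive envelope lines give the roots: for adjacent envelope indices i < j the intersection is x = (a_i − a_j) / (j − i). Reading off the sorted break points: {-7, 2, 8}.
Verification: at each break x_0, at least two indices attain the minimum of min_i(a_i + i · x_0).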